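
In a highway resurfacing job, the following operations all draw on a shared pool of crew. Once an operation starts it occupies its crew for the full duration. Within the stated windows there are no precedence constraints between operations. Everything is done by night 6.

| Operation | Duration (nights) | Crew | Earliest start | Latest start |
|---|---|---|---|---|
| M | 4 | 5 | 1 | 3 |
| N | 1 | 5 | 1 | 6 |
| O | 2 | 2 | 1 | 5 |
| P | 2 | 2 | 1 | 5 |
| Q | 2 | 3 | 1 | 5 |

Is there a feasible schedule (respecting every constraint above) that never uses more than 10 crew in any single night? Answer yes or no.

yes

Schedule M@1, N@5, O@1, P@3, Q@5: n1:7  n2:7  n3:7  n4:7  n5:8  n6:3 — peak 8 ≤ 10.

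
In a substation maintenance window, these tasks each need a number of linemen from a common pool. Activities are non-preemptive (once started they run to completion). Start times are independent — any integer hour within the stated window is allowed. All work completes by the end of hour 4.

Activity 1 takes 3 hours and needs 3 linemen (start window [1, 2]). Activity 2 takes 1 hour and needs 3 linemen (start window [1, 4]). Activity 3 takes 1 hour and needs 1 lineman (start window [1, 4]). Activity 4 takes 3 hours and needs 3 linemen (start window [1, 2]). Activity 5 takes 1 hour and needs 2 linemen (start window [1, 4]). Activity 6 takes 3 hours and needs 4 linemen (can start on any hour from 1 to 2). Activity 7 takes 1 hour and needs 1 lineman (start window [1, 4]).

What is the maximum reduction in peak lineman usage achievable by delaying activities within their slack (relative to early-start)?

Early-start peak: h1:17  h2:10  h3:10  h4:0 ⇒ 17.
Leveled (Activity 1@1, Activity 2@1, Activity 3@1, Activity 4@1, Activity 5@4, Activity 6@2, Activity 7@4): h1:10  h2:10  h3:10  h4:7 ⇒ 10.
Reduction 17 − 10 = 7.

7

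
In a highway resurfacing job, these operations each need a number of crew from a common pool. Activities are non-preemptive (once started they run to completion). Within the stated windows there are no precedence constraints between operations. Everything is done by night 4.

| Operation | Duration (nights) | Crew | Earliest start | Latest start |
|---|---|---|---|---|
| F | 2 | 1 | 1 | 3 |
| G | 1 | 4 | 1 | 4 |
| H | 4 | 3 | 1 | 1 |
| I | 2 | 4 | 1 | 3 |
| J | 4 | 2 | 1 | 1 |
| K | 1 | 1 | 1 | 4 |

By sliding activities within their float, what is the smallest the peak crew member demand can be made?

10

Early-start (F@1, G@1, H@1, I@1, J@1, K@1) gives peak 15: n1:15  n2:10  n3:5  n4:5.
Shift I→2, K→3.
Schedule F@1, G@1, H@1, I@2, J@1, K@3: n1:10  n2:10  n3:10  n4:5 — peak 10.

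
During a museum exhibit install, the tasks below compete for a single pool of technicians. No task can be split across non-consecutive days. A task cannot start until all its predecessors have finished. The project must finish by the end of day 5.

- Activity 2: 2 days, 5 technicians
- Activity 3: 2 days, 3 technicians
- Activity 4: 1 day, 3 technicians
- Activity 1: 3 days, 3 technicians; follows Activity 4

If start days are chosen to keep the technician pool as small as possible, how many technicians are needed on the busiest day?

8

Early-start (Activity 2@1, Activity 3@1, Activity 4@1, Activity 1@2) gives peak 11: d1:11  d2:11  d3:3  d4:3  d5:0.
Shift Activity 3→2, Activity 1→3.
Schedule Activity 2@1, Activity 3@2, Activity 4@1, Activity 1@3: d1:8  d2:8  d3:6  d4:3  d5:3 — peak 8.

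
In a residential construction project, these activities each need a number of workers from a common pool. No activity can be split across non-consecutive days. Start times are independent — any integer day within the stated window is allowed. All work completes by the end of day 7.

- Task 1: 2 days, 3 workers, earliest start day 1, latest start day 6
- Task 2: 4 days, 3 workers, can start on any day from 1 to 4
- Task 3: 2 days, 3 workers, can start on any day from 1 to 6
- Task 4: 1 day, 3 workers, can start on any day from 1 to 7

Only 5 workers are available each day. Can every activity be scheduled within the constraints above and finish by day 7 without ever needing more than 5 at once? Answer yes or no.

no

The minimum achievable peak is 6; 5 < 6, so no feasible schedule stays within the cap.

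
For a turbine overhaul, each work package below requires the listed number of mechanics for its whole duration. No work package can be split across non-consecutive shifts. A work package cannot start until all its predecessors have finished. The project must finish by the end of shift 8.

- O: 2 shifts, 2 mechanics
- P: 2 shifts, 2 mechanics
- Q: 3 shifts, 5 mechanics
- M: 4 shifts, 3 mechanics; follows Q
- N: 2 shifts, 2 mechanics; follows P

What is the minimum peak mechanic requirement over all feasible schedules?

Early-start (O@1, P@1, Q@1, M@4, N@3) gives peak 9: s1:9  s2:9  s3:7  s4:5  s5:3  s6:3  s7:3  s8:0.
Shift P→3, N→5.
Schedule O@1, P@3, Q@1, M@4, N@5: s1:7  s2:7  s3:7  s4:5  s5:5  s6:5  s7:3  s8:0 — peak 7.

7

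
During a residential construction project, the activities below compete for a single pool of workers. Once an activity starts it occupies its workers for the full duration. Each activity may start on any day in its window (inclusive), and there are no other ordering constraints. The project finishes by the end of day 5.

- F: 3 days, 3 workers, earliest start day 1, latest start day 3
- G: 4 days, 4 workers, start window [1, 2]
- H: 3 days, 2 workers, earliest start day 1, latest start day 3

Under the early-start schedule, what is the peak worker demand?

Early-start schedule: F@1, G@1, H@1.
Load per day: day 1: 9, day 2: 9, day 3: 9, day 4: 4, day 5: 0.
Peak is 9.

9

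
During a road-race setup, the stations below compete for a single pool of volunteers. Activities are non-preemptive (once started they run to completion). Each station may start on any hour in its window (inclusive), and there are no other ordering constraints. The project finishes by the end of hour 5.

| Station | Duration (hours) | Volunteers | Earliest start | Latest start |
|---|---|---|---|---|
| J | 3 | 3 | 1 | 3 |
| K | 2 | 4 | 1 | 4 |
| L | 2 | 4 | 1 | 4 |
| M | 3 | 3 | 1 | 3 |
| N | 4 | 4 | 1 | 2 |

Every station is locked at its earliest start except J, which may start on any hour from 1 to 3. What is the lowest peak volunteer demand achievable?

15

J@1: h1:18  h2:18  h3:10  h4:4  h5:0 → peak 18
J@2: h1:15  h2:18  h3:10  h4:7  h5:0 → peak 18
J@3: h1:15  h2:15  h3:10  h4:7  h5:3 → peak 15
Best is J@3, peak 15.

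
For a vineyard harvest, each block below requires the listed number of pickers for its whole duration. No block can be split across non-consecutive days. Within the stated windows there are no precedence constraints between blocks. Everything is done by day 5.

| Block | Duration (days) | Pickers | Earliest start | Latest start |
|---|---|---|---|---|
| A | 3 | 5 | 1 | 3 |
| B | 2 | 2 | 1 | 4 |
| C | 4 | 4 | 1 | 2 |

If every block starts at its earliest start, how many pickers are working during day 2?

11

At early start, day 2 has: A, B, C.
Demand: 5 + 2 + 4 = 11.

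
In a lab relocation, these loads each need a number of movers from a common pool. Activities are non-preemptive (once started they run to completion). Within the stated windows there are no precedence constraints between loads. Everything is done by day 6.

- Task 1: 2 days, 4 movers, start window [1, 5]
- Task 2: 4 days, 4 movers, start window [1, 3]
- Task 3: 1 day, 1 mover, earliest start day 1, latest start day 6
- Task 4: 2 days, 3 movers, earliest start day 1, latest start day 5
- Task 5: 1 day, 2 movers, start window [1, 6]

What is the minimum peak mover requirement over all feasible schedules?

7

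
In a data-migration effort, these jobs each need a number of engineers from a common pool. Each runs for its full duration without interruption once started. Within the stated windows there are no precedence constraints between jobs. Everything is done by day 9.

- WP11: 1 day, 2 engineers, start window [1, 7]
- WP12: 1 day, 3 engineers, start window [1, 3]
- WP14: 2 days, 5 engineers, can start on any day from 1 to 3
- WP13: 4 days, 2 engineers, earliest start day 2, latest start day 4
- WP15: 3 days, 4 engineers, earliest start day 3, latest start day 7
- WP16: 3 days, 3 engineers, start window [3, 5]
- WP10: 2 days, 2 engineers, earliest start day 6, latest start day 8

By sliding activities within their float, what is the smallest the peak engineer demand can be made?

6

Early-start (WP11@1, WP12@1, WP14@1, WP13@2, WP15@3, WP16@3, WP10@6) gives peak 10: d1:10  d2:7  d3:9  d4:9  d5:9  d6:2  d7:2  d8:0  d9:0.
Shift WP14→2, WP13→4, WP15→7, WP16→4, WP10→8.
Schedule WP11@1, WP12@1, WP14@2, WP13@4, WP15@7, WP16@4, WP10@8: d1:5  d2:5  d3:5  d4:5  d5:5  d6:5  d7:6  d8:6  d9:6 — peak 6.
Total engineer-days = 48 over 9 days ⇒ peak ≥ ⌈48/9⌉ = 6, so 6 is optimal.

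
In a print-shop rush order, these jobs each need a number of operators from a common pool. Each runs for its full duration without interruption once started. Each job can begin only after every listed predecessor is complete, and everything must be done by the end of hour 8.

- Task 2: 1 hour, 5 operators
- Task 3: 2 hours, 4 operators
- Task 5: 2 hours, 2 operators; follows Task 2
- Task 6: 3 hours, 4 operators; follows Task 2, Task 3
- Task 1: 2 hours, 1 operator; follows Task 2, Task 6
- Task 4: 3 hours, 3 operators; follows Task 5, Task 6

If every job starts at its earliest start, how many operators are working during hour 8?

3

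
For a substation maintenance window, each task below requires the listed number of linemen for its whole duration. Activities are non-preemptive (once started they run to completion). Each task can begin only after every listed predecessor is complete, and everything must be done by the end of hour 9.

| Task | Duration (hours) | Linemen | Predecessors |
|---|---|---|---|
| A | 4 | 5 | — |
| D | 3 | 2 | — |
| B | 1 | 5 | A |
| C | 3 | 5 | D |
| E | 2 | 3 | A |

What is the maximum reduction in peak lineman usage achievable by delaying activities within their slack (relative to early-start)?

Early-start peak: h1:7  h2:7  h3:7  h4:10  h5:13  h6:8  h7:0  h8:0  h9:0 ⇒ 13.
Leveled (A@1, D@1, B@5, C@6, E@5): h1:7  h2:7  h3:7  h4:5  h5:8  h6:8  h7:5  h8:5  h9:0 ⇒ 8.
Reduction 13 − 8 = 5.

5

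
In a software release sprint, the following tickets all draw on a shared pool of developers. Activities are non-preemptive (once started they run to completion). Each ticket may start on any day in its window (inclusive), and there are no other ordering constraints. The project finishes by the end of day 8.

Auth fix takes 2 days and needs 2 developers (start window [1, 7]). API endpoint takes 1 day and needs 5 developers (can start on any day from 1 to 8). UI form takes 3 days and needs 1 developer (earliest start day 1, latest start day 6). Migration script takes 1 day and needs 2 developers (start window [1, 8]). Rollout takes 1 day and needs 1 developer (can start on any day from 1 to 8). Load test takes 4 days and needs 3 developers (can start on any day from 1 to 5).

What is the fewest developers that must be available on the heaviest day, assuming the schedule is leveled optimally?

5

Early-start (Auth fix@1, API endpoint@1, UI form@1, Migration script@1, Rollout@1, Load test@1) gives peak 14: d1:14  d2:6  d3:4  d4:3  d5:0  d6:0  d7:0  d8:0.
Shift API endpoint→3, UI form→4, Load test→4.
Schedule Auth fix@1, API endpoint@3, UI form@4, Migration script@1, Rollout@1, Load test@4: d1:5  d2:2  d3:5  d4:4  d5:4  d6:4  d7:3  d8:0 — peak 5.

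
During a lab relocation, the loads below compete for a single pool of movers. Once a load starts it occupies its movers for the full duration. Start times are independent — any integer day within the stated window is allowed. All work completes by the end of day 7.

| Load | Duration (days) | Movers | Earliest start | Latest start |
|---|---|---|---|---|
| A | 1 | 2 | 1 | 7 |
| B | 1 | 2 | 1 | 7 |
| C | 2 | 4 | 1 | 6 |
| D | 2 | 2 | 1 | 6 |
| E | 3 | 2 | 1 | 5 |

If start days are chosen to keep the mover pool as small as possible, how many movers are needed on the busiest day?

4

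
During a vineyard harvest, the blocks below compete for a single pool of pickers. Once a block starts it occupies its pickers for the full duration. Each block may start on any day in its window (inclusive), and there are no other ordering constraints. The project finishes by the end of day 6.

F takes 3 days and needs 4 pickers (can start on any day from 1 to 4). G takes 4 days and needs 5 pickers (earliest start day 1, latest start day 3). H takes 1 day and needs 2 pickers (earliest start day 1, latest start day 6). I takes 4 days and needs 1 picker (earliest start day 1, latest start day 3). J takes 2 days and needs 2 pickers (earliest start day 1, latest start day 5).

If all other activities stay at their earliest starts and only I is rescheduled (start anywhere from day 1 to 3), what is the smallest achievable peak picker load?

I@1: d1:14  d2:12  d3:10  d4:6  d5:0  d6:0 → peak 14
I@2: d1:13  d2:12  d3:10  d4:6  d5:1  d6:0 → peak 13
I@3: d1:13  d2:11  d3:10  d4:6  d5:1  d6:1 → peak 13
Best is I@2, peak 13.

13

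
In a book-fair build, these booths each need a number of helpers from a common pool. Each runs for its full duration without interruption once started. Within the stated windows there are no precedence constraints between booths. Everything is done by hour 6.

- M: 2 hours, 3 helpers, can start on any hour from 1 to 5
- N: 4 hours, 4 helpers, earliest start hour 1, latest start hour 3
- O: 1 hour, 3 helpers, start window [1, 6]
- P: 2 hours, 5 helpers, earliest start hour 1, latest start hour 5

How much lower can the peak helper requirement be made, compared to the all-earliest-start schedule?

8

Early-start peak: h1:15  h2:12  h3:4  h4:4  h5:0  h6:0 ⇒ 15.
Leveled (M@1, N@1, O@3, P@5): h1:7  h2:7  h3:7  h4:4  h5:5  h6:5 ⇒ 7.
Reduction 15 − 7 = 8.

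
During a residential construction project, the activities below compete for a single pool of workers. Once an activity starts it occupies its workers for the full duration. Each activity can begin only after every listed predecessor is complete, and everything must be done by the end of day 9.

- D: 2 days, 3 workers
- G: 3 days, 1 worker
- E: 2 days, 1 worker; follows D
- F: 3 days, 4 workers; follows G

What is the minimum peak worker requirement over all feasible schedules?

Early-start (D@1, G@1, E@3, F@4) gives peak 5: d1:4  d2:4  d3:2  d4:5  d5:4  d6:4  d7:0  d8:0  d9:0.
Shift F→5.
Schedule D@1, G@1, E@3, F@5: d1:4  d2:4  d3:2  d4:1  d5:4  d6:4  d7:4  d8:0  d9:0 — peak 4.

4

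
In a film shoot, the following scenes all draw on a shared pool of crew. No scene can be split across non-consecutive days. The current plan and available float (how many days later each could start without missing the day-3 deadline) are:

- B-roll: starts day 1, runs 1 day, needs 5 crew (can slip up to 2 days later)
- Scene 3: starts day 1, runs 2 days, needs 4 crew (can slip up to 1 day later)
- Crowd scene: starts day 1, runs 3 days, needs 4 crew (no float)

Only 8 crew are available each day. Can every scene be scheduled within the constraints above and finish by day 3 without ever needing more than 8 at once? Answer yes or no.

no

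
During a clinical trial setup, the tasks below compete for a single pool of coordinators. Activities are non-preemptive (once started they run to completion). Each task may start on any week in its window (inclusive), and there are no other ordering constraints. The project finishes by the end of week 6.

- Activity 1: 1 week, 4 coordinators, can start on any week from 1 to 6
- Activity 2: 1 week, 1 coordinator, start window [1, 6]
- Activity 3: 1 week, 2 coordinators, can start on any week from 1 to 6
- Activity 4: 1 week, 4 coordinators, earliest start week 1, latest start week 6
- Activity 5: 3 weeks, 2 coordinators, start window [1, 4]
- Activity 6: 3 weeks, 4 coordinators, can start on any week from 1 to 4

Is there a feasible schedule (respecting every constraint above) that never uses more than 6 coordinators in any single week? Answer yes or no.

Schedule Activity 1@1, Activity 2@1, Activity 3@2, Activity 4@2, Activity 5@3, Activity 6@3: w1:5  w2:6  w3:6  w4:6  w5:6  w6:0 — peak 6 ≤ 6.

yes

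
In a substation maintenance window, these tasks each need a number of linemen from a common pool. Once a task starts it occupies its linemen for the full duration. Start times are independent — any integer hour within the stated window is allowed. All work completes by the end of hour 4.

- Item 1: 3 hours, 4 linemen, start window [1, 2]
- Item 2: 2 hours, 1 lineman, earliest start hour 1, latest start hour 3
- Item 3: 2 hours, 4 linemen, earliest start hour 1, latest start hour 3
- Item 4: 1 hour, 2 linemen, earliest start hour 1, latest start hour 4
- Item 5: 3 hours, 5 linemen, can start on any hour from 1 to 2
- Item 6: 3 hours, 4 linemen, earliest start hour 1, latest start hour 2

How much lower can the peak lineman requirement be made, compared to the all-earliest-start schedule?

Early-start peak: h1:20  h2:18  h3:13  h4:0 ⇒ 20.
Leveled (Item 1@1, Item 2@1, Item 3@3, Item 4@1, Item 5@1, Item 6@1): h1:16  h2:14  h3:17  h4:4 ⇒ 17.
Reduction 20 − 17 = 3.

3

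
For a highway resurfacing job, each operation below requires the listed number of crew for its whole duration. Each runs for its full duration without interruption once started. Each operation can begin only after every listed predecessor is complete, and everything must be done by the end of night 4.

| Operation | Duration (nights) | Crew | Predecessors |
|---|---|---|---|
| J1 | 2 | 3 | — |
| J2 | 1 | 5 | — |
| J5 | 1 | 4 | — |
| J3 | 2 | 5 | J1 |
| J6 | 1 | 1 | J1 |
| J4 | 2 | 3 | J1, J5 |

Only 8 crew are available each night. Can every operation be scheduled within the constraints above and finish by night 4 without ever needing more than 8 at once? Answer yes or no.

The minimum achievable peak is 9; 8 < 9, so no feasible schedule stays within the cap.

no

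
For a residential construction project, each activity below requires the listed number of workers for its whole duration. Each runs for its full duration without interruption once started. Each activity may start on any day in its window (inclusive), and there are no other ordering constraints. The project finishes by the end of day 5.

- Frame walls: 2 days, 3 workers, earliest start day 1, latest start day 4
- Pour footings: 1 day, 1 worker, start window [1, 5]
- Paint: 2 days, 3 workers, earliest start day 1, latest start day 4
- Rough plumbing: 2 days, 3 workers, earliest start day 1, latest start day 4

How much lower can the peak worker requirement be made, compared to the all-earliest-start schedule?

4

Early-start peak: d1:10  d2:9  d3:0  d4:0  d5:0 ⇒ 10.
Leveled (Frame walls@1, Pour footings@1, Paint@2, Rough plumbing@3): d1:4  d2:6  d3:6  d4:3  d5:0 ⇒ 6.
Reduction 10 − 6 = 4.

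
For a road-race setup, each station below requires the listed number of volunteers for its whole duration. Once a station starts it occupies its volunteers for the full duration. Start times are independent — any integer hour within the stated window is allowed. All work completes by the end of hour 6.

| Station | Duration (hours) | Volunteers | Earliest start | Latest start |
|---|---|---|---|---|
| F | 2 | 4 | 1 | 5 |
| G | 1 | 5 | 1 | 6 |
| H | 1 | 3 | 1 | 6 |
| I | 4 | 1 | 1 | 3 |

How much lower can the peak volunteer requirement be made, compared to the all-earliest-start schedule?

8

Early-start peak: h1:13  h2:5  h3:1  h4:1  h5:0  h6:0 ⇒ 13.
Leveled (F@1, G@5, H@3, I@1): h1:5  h2:5  h3:4  h4:1  h5:5  h6:0 ⇒ 5.
Reduction 13 − 5 = 8.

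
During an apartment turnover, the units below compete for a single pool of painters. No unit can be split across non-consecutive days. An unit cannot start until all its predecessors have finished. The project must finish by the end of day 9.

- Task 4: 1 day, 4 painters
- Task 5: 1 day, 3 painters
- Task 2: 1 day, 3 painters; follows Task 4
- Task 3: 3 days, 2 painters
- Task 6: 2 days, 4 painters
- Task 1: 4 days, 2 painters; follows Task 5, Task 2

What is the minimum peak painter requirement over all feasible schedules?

Early-start (Task 4@1, Task 5@1, Task 2@2, Task 3@1, Task 6@1, Task 1@3) gives peak 13: d1:13  d2:9  d3:4  d4:2  d5:2  d6:2  d7:0  d8:0  d9:0.
Shift Task 5→2, Task 2→3, Task 3→4, Task 6→8, Task 1→4.
Schedule Task 4@1, Task 5@2, Task 2@3, Task 3@4, Task 6@8, Task 1@4: d1:4  d2:3  d3:3  d4:4  d5:4  d6:4  d7:2  d8:4  d9:4 — peak 4.
Total painter-days = 32 over 9 days ⇒ peak ≥ ⌈32/9⌉ = 4, so 4 is optimal.

4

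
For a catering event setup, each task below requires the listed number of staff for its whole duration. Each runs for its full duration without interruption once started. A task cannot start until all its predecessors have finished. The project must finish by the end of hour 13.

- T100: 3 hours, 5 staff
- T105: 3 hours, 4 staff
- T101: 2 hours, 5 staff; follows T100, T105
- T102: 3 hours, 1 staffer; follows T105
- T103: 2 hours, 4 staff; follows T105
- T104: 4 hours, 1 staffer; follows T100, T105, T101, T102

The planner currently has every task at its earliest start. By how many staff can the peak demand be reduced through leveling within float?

Early-start peak: h1:9  h2:9  h3:9  h4:10  h5:10  h6:1  h7:1  h8:1  h9:1  h10:1  h11:0  h12:0  h13:0 ⇒ 10.
Leveled (T100@1, T105@4, T101@7, T102@7, T103@9, T104@10): h1:5  h2:5  h3:5  h4:4  h5:4  h6:4  h7:6  h8:6  h9:5  h10:5  h11:1  h12:1  h13:1 ⇒ 6.
Reduction 10 − 6 = 4.

4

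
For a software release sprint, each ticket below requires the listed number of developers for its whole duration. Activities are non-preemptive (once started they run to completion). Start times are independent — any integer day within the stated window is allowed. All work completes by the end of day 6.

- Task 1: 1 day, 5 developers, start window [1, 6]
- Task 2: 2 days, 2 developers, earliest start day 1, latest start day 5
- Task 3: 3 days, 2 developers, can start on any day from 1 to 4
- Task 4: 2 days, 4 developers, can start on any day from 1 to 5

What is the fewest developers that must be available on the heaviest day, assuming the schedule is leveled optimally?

5

Early-start (Task 1@1, Task 2@1, Task 3@1, Task 4@1) gives peak 13: d1:13  d2:8  d3:2  d4:0  d5:0  d6:0.
Shift Task 2→2, Task 3→2, Task 4→5.
Schedule Task 1@1, Task 2@2, Task 3@2, Task 4@5: d1:5  d2:4  d3:4  d4:2  d5:4  d6:4 — peak 5.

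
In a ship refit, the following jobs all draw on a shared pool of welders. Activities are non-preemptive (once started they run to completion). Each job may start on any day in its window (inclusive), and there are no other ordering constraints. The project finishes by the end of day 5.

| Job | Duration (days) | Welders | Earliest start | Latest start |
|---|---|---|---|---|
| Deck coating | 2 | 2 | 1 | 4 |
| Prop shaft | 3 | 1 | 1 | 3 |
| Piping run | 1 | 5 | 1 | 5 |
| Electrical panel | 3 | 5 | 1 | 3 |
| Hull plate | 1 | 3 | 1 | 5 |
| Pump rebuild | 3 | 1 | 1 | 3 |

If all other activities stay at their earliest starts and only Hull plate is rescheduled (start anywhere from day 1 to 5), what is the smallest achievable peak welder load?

Hull plate@1: d1:17  d2:9  d3:7  d4:0  d5:0 → peak 17
Hull plate@2: d1:14  d2:12  d3:7  d4:0  d5:0 → peak 14
Hull plate@3: d1:14  d2:9  d3:10  d4:0  d5:0 → peak 14
Hull plate@4: d1:14  d2:9  d3:7  d4:3  d5:0 → peak 14
Hull plate@5: d1:14  d2:9  d3:7  d4:0  d5:3 → peak 14
Best is Hull plate@2, peak 14.

14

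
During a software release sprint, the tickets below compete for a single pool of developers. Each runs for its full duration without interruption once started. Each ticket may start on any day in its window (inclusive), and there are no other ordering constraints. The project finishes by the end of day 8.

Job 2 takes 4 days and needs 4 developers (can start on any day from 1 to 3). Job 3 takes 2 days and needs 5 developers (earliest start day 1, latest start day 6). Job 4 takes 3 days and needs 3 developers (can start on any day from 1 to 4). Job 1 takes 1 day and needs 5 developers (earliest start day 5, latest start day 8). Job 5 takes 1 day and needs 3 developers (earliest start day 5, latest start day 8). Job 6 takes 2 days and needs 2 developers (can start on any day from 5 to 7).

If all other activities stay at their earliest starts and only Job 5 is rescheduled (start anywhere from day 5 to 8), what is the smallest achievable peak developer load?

12

Job 5@5: d1:12  d2:12  d3:7  d4:4  d5:10  d6:2  d7:0  d8:0 → peak 12
Job 5@6: d1:12  d2:12  d3:7  d4:4  d5:7  d6:5  d7:0  d8:0 → peak 12
Job 5@7: d1:12  d2:12  d3:7  d4:4  d5:7  d6:2  d7:3  d8:0 → peak 12
Job 5@8: d1:12  d2:12  d3:7  d4:4  d5:7  d6:2  d7:0  d8:3 → peak 12
Best is Job 5@5, peak 12.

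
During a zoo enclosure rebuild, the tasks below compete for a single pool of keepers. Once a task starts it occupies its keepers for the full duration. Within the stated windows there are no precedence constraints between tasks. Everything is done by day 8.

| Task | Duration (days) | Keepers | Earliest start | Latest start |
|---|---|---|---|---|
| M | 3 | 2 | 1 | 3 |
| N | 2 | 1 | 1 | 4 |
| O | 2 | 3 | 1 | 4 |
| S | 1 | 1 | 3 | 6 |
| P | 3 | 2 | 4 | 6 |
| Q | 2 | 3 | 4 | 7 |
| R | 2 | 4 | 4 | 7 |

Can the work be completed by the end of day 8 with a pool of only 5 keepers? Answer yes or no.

Schedule M@1, N@3, O@1, S@3, P@4, Q@5, R@7: d1:5  d2:5  d3:4  d4:3  d5:5  d6:5  d7:4  d8:4 — peak 5 ≤ 5.

yes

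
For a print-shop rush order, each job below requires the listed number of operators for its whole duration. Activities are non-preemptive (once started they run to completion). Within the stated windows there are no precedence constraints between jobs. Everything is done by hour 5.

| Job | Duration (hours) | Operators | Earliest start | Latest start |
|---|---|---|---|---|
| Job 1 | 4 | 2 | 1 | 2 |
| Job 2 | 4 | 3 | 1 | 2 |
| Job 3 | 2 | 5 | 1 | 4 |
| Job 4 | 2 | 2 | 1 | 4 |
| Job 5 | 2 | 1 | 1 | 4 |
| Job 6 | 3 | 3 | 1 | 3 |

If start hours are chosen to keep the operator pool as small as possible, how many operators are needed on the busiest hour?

11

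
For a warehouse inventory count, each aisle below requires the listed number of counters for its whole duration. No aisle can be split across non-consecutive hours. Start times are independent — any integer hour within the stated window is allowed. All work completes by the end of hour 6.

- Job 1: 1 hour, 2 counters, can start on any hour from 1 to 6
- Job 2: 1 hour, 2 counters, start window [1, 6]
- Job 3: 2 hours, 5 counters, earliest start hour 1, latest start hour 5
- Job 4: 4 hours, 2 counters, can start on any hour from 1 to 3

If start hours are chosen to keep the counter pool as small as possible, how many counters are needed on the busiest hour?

Early-start (Job 1@1, Job 2@1, Job 3@1, Job 4@1) gives peak 11: h1:11  h2:7  h3:2  h4:2  h5:0  h6:0.
Shift Job 2→2, Job 3→5.
Schedule Job 1@1, Job 2@2, Job 3@5, Job 4@1: h1:4  h2:4  h3:2  h4:2  h5:5  h6:5 — peak 5.

5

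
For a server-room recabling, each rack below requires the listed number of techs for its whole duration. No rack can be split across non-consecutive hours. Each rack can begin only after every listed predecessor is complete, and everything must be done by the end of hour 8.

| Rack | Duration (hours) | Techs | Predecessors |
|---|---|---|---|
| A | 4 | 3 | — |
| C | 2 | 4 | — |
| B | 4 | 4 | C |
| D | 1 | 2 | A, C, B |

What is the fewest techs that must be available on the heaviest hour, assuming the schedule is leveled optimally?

Schedule A@1, C@1, B@3, D@7: h1:7  h2:7  h3:7  h4:7  h5:4  h6:4  h7:2  h8:0 — peak 7.
No arrangement of the 15 feasible schedules does better.

7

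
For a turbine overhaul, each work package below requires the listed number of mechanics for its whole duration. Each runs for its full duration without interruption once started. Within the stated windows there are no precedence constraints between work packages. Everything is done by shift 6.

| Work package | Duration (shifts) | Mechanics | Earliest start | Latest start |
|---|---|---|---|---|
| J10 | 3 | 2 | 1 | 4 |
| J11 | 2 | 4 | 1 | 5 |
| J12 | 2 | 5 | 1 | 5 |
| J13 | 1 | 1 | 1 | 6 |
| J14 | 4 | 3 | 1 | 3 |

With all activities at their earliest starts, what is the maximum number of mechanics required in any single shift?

Early-start schedule: J10@1, J11@1, J12@1, J13@1, J14@1.
Load per shift: shift 1: 15, shift 2: 14, shift 3: 5, shift 4: 3, shift 5: 0, shift 6: 0.
Peak is 15.

15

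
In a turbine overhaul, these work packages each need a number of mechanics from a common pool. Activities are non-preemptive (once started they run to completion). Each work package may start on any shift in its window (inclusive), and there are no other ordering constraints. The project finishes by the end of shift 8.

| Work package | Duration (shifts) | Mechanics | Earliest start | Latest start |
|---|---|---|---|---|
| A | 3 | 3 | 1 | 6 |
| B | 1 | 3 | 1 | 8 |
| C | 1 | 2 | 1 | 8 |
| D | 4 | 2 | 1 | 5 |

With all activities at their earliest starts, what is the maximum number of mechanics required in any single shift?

10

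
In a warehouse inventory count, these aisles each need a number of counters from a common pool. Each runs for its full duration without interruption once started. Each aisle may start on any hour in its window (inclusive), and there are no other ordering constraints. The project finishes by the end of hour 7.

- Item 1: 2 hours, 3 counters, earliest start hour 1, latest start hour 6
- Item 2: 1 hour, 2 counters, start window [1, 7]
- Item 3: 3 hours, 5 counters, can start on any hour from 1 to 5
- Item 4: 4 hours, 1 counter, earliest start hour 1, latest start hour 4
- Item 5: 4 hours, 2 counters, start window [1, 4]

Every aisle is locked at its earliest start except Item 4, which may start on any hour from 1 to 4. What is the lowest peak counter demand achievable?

Item 4@1: h1:13  h2:11  h3:8  h4:3  h5:0  h6:0  h7:0 → peak 13
Item 4@2: h1:12  h2:11  h3:8  h4:3  h5:1  h6:0  h7:0 → peak 12
Item 4@3: h1:12  h2:10  h3:8  h4:3  h5:1  h6:1  h7:0 → peak 12
Item 4@4: h1:12  h2:10  h3:7  h4:3  h5:1  h6:1  h7:1 → peak 12
Best is Item 4@2, peak 12.

12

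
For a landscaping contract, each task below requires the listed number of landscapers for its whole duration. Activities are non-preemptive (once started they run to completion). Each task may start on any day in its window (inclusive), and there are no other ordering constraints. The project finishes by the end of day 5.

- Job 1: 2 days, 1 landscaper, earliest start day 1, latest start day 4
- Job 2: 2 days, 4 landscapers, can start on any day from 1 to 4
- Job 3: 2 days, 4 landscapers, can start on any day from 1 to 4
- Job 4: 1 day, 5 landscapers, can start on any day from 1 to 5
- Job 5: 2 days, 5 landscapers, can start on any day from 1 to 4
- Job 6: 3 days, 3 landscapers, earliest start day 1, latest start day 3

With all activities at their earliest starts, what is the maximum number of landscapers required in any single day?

22

Early-start schedule: Job 1@1, Job 2@1, Job 3@1, Job 4@1, Job 5@1, Job 6@1.
Load per day: day 1: 22, day 2: 17, day 3: 3, day 4: 0, day 5: 0.
Peak is 22.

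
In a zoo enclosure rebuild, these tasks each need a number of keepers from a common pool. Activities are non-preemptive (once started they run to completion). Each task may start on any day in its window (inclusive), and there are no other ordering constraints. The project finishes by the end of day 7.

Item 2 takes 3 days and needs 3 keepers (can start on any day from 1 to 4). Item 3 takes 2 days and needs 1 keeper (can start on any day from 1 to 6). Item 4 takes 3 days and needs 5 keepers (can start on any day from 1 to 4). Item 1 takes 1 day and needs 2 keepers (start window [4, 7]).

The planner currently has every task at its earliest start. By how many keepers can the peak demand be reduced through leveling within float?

Early-start peak: d1:9  d2:9  d3:8  d4:2  d5:0  d6:0  d7:0 ⇒ 9.
Leveled (Item 2@1, Item 3@1, Item 4@4, Item 1@7): d1:4  d2:4  d3:3  d4:5  d5:5  d6:5  d7:2 ⇒ 5.
Reduction 9 − 5 = 4.

4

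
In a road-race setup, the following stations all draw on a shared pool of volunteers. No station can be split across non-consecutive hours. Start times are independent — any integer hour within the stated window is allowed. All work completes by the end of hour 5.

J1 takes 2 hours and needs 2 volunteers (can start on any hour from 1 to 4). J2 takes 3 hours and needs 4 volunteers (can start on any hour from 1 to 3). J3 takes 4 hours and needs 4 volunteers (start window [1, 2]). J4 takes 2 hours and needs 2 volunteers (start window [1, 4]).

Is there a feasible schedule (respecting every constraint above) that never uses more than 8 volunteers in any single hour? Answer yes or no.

yes

Schedule J1@1, J2@3, J3@1, J4@1: h1:8  h2:8  h3:8  h4:8  h5:4 — peak 8 ≤ 8.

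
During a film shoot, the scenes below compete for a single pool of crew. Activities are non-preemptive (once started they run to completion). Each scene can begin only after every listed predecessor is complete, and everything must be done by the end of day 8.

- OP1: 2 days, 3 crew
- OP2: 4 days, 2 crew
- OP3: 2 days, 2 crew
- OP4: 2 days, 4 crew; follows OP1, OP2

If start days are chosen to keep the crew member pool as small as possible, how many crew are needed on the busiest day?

Early-start (OP1@1, OP2@1, OP3@1, OP4@5) gives peak 7: d1:7  d2:7  d3:2  d4:2  d5:4  d6:4  d7:0  d8:0.
Shift OP2→3, OP3→3, OP4→7.
Schedule OP1@1, OP2@3, OP3@3, OP4@7: d1:3  d2:3  d3:4  d4:4  d5:2  d6:2  d7:4  d8:4 — peak 4.
Total crew member-days = 26 over 8 days ⇒ peak ≥ ⌈26/8⌉ = 4, so 4 is optimal.

4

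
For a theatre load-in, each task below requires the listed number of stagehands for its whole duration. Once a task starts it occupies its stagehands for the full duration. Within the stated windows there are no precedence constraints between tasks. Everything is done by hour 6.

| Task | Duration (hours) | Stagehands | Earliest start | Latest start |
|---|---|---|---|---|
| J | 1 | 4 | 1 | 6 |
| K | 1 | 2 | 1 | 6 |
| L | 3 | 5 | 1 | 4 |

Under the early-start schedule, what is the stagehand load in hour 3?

5

At early start, hour 3 has: L.
Demand: 5 = 5.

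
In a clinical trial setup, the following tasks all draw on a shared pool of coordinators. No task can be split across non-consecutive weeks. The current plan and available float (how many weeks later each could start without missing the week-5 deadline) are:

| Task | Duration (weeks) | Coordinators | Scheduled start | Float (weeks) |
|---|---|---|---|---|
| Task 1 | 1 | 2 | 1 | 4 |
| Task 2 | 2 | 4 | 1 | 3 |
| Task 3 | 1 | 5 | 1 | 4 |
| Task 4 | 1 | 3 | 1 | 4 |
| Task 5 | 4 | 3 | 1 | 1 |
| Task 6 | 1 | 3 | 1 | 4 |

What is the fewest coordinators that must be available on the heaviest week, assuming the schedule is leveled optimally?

Early-start (Task 1@1, Task 2@1, Task 3@1, Task 4@1, Task 5@1, Task 6@1) gives peak 20: w1:20  w2:7  w3:3  w4:3  w5:0.
Shift Task 2→2, Task 4→4, Task 5→2, Task 6→5.
Schedule Task 1@1, Task 2@2, Task 3@1, Task 4@4, Task 5@2, Task 6@5: w1:7  w2:7  w3:7  w4:6  w5:6 — peak 7.
Total coordinator-weeks = 33 over 5 weeks ⇒ peak ≥ ⌈33/5⌉ = 7, so 7 is optimal.

7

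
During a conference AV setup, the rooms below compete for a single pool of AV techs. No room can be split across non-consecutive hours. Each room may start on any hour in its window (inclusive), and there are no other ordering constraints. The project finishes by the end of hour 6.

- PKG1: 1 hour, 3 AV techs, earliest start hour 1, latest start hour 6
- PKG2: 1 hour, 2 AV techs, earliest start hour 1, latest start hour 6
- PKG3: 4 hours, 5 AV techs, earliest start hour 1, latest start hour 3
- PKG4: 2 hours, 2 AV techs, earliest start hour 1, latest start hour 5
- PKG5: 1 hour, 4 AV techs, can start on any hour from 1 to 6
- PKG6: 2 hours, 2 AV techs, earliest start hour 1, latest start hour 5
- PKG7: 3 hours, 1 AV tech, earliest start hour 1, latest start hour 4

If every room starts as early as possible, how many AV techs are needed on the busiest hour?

Early-start schedule: PKG1@1, PKG2@1, PKG3@1, PKG4@1, PKG5@1, PKG6@1, PKG7@1.
Load per hour: hour 1: 19, hour 2: 10, hour 3: 6, hour 4: 5, hour 5: 0, hour 6: 0.
Peak is 19.

19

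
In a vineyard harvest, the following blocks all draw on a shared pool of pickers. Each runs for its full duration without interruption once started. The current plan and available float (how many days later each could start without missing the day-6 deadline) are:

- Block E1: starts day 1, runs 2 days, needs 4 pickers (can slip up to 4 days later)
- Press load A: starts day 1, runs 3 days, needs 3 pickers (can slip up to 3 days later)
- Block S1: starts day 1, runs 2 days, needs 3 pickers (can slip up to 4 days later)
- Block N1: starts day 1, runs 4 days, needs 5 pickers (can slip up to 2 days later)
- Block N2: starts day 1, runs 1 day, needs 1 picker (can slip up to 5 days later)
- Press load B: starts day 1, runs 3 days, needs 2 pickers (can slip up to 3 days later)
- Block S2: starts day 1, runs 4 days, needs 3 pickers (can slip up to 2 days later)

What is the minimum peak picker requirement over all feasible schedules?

Early-start (Block E1@1, Press load A@1, Block S1@1, Block N1@1, Block N2@1, Press load B@1, Block S2@1) gives peak 21: d1:21  d2:20  d3:13  d4:8  d5:0  d6:0.
Shift Block N1→3, Press load B→4, Block S2→3.
Schedule Block E1@1, Press load A@1, Block S1@1, Block N1@3, Block N2@1, Press load B@4, Block S2@3: d1:11  d2:10  d3:11  d4:10  d5:10  d6:10 — peak 11.
Total picker-days = 62 over 6 days ⇒ peak ≥ ⌈62/6⌉ = 11, so 11 is optimal.

11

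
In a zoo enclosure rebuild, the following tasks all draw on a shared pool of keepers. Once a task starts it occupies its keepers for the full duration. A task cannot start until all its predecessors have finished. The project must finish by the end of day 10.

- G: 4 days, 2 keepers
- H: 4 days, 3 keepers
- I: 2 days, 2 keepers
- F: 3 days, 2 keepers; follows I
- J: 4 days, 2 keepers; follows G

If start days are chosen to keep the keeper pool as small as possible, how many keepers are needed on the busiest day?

Early-start (G@1, H@1, I@1, F@3, J@5) gives peak 7: d1:7  d2:7  d3:7  d4:7  d5:4  d6:2  d7:2  d8:2  d9:0  d10:0.
Shift I→5, F→7.
Schedule G@1, H@1, I@5, F@7, J@5: d1:5  d2:5  d3:5  d4:5  d5:4  d6:4  d7:4  d8:4  d9:2  d10:0 — peak 5.

5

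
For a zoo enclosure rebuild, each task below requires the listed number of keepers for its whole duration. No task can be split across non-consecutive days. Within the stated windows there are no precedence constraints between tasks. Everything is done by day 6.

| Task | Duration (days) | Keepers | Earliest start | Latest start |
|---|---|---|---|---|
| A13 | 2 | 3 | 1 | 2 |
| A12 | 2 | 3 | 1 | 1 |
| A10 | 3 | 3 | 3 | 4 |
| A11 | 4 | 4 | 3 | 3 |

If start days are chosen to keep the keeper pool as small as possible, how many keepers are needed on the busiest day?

7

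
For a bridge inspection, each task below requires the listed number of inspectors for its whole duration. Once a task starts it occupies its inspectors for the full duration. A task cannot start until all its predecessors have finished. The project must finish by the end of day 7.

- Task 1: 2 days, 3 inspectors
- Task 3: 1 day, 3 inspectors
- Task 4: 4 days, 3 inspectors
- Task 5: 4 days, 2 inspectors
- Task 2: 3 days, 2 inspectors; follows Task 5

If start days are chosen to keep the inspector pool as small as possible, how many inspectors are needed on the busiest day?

5

Early-start (Task 1@1, Task 3@1, Task 4@1, Task 5@1, Task 2@5) gives peak 11: d1:11  d2:8  d3:5  d4:5  d5:2  d6:2  d7:2.
Shift Task 3→3, Task 4→4.
Schedule Task 1@1, Task 3@3, Task 4@4, Task 5@1, Task 2@5: d1:5  d2:5  d3:5  d4:5  d5:5  d6:5  d7:5 — peak 5.
Total inspector-days = 35 over 7 days ⇒ peak ≥ ⌈35/7⌉ = 5, so 5 is optimal.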